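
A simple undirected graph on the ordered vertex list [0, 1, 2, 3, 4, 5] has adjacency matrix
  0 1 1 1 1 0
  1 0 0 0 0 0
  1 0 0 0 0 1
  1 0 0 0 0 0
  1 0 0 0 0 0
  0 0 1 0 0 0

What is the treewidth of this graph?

1

A width-1 tree decomposition is:
Bags: B1 = {0, 2}  B2 = {0, 4}  B3 = {2, 5}  B4 = {0, 3}  B5 = {0, 1}
Tree: B1–B2, B1–B3, B1–B4, B4–B5
The largest bag has 2 vertices, giving width 1; this decomposition certifies tw(G) ≤ 1. G has an edge, so its treewidth is at least 1. Combining the bounds, tw(G) = 1.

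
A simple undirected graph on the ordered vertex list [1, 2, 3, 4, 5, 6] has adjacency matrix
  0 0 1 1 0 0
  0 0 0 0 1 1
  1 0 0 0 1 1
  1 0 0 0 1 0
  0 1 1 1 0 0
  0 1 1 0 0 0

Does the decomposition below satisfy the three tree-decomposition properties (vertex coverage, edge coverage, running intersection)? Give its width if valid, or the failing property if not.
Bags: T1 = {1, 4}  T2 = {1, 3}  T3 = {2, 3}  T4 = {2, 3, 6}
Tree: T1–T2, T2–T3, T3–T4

A tree decomposition must satisfy three properties: every vertex lies in some bag; for every edge, both endpoints lie together in some bag; and for every vertex, the bags containing it form a connected subtree. Here vertex 5 appears in no bag, so the decomposition is invalid.

No — vertex 5 appears in no bag.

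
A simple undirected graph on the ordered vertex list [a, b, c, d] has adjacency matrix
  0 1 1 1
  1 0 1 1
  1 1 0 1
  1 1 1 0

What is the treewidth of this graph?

A width-3 tree decomposition is:
Bags: B1 = {a, b, c, d}
Tree: (single bag)
With just one bag of size 4, the width is 4 − 1 = 3, so tw(G) ≤ 3. On the other hand G contains the 4-clique {a, b, c, d}. A clique must lie in a single bag of any decomposition, so no decomposition can have width below 3. Therefore the treewidth is 3.

3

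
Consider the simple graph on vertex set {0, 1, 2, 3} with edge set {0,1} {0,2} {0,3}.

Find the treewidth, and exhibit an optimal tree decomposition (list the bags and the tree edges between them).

Treewidth 1.
Bags: B1 = {0, 3}  B2 = {0, 1}  B3 = {0, 2}
Tree: B1–B2, B2–B3

Every bag has size at most 2, so the width is 2 − 1 = 1 and tw(G) ≤ 1. G has an edge, so its treewidth is at least 1. Combining the bounds, tw(G) = 1.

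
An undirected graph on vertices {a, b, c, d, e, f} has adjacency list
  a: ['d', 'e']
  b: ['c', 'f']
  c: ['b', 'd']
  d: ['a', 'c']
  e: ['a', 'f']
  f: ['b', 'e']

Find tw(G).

2

A width-2 tree decomposition is:
Bags: B1 = {a, e, f}  B2 = {a, d, f}  B3 = {c, d, f}  B4 = {b, c, f}
Tree: B1–B2, B2–B3, B3–B4
Each bag holds 3 vertices, so the decomposition has width 2, which upper-bounds the treewidth. For the lower bound, G contains the cycle f–e–a–d–c–b–f, so G is not a forest; only forests have treewidth ≤ 1, hence tw(G) ≥ 2. The upper and lower bounds meet at 2, so that is the treewidth.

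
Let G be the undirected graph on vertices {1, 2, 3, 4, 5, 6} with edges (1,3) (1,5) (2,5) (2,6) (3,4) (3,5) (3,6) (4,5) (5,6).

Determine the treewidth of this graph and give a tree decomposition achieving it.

Treewidth 2.
Bags: B1 = {2, 5, 6}  B2 = {3, 5, 6}  B3 = {1, 3, 5}  B4 = {3, 4, 5}
Tree: B1–B2, B2–B3, B3–B4

The largest bag has 3 vertices, giving width 2; this decomposition certifies tw(G) ≤ 2. For the lower bound, the 3 vertices {2, 5, 6} are pairwise adjacent, and any tree decomposition puts a clique entirely inside one bag — forcing width ≥ 2. Combining the bounds, tw(G) = 2.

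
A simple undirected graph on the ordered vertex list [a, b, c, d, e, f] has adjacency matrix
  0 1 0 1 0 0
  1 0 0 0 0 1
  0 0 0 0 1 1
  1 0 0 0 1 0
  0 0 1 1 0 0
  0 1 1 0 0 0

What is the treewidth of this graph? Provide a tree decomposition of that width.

Every bag has size at most 3, so the width is 3 − 1 = 2 and tw(G) ≤ 2. The edges c–f–b–a–d–e–c form a cycle, so G is not a tree and its treewidth is at least 2. Therefore the treewidth is 2.

Treewidth 2.
One optimal decomposition is:
Bags: B1 = {b, c, f}  B2 = {a, b, c}  B3 = {a, c, d}  B4 = {c, d, e}
Tree: B1–B2, B2–B3, B3–B4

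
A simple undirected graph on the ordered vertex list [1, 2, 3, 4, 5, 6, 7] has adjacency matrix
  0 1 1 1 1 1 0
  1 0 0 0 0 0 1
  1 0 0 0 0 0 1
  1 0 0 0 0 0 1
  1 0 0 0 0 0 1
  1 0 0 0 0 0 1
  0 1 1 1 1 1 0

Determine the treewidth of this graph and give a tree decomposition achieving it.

Treewidth 2.
Bags: B1 = {1, 2, 7}  B2 = {1, 4, 7}  B3 = {1, 6, 7}  B4 = {1, 3, 7}  B5 = {1, 5, 7}
Tree: B1–B2, B2–B3, B3–B4, B4–B5

The largest bag has 3 vertices, giving width 2; this decomposition certifies tw(G) ≤ 2. The edges 1–2–7–4–1 form a cycle, so G is not a tree and its treewidth is at least 2. Therefore the treewidth is 2.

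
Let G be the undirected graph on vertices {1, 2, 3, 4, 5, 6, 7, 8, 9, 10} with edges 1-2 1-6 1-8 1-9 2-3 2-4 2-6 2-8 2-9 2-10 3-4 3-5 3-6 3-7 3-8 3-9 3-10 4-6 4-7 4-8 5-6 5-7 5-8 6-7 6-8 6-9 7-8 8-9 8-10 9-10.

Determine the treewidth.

A width-4 tree decomposition is:
Bags: B1 = {2, 3, 4, 6, 8}  B2 = {3, 4, 6, 7, 8}  B3 = {2, 3, 6, 8, 9}  B4 = {2, 3, 8, 9, 10}  B5 = {1, 2, 6, 8, 9}  B6 = {3, 5, 6, 7, 8}
Tree: B1–B2, B1–B3, B3–B4, B3–B5, B2–B6
The largest bag has 5 vertices, giving width 4; this decomposition certifies tw(G) ≤ 4. Conversely, {1, 2, 6, 8, 9} is a clique of size 5, and the vertices of any clique must share a bag in every tree decomposition; so some bag has ≥ 5 vertices and tw(G) ≥ 4. The upper and lower bounds meet at 4, so that is the treewidth.

4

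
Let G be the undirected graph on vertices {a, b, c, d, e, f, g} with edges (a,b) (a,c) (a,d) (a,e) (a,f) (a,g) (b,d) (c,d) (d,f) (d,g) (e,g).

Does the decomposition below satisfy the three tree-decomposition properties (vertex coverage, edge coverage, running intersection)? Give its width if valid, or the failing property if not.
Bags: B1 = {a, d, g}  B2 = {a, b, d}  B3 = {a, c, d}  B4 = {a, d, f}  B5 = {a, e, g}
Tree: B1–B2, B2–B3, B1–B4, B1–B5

Yes; width 2.

Every vertex of G appears in some bag (union = {a, b, c, d, e, f, g}); every edge is covered by a bag; and for each vertex v the set of bags containing v is connected in the bag tree. The decomposition is therefore valid. The largest bag has 3 vertices, so the width is 2.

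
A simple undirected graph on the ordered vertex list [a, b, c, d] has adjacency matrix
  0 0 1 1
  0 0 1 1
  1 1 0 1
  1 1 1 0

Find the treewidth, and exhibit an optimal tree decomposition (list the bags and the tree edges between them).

Every bag has size at most 3, so the width is 3 − 1 = 2 and tw(G) ≤ 2. On the other hand G contains the 3-clique {a, c, d}. A clique must lie in a single bag of any decomposition, so no decomposition can have width below 2. Therefore the treewidth is 2.

Treewidth 2.
Bags: B1 = {b, c, d}  B2 = {a, c, d}
Tree: B1–B2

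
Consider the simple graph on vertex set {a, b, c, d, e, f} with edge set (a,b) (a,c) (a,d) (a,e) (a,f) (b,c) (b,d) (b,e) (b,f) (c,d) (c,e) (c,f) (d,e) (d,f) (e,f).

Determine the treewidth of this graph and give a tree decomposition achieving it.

Treewidth 5.
One such decomposition:
Bags: B1 = {a, b, c, d, e, f}
Tree: (single bag)

A single bag containing all 6 vertices is trivially a valid decomposition of width 5. For the lower bound, the 6 vertices {a, b, c, d, e, f} are pairwise adjacent, and any tree decomposition puts a clique entirely inside one bag — forcing width ≥ 5. The upper and lower bounds meet at 5, so that is the treewidth.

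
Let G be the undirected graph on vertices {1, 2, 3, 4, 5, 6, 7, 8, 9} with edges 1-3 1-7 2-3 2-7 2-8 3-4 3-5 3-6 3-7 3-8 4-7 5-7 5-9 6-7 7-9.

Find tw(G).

2

A width-2 tree decomposition is:
Bags: B1 = {3, 5, 7}  B2 = {1, 3, 7}  B3 = {2, 3, 7}  B4 = {5, 7, 9}  B5 = {3, 6, 7}  B6 = {2, 3, 8}  B7 = {3, 4, 7}
Tree: B1–B2, B2–B3, B1–B4, B3–B5, B3–B6, B1–B7
Every bag has size at most 3, so the width is 3 − 1 = 2 and tw(G) ≤ 2. Conversely, {5, 7, 9} is a clique of size 3, and the vertices of any clique must share a bag in every tree decomposition; so some bag has ≥ 3 vertices and tw(G) ≥ 2. Hence tw(G) = 2 exactly.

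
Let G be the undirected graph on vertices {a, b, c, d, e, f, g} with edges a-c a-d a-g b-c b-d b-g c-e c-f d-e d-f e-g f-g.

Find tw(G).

3

A width-3 tree decomposition is:
Bags: B1 = {b, c, d, g}  B2 = {a, c, d, g}  B3 = {c, d, e, g}  B4 = {c, d, f, g}
Tree: B1–B2, B2–B3, B3–B4
Every bag has size at most 4, so the width is 4 − 1 = 3 and tw(G) ≤ 3. For the lower bound: the 4 vertex sets {b,g}, {a,c}, {d}, {e} are disjoint, each induces a connected subgraph, and every pair is joined by at least one edge of G. Contracting each set to a single vertex therefore yields K_{4} as a minor, and since treewidth is minor-monotone, tw(G) ≥ tw(K_{4}) = 3. Hence tw(G) = 3 exactly.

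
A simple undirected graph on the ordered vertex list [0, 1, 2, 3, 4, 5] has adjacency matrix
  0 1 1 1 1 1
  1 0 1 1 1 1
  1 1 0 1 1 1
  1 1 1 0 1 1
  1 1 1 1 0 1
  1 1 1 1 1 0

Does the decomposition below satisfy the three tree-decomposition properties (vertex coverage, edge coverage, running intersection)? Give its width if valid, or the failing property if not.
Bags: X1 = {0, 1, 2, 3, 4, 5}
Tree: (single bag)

Every vertex of G appears in some bag (union = {0, 1, 2, 3, 4, 5}); every edge is covered by a bag; and for each vertex v the set of bags containing v is connected in the bag tree. The decomposition is therefore valid. The largest bag has 6 vertices, so the width is 5.

Yes; width 5.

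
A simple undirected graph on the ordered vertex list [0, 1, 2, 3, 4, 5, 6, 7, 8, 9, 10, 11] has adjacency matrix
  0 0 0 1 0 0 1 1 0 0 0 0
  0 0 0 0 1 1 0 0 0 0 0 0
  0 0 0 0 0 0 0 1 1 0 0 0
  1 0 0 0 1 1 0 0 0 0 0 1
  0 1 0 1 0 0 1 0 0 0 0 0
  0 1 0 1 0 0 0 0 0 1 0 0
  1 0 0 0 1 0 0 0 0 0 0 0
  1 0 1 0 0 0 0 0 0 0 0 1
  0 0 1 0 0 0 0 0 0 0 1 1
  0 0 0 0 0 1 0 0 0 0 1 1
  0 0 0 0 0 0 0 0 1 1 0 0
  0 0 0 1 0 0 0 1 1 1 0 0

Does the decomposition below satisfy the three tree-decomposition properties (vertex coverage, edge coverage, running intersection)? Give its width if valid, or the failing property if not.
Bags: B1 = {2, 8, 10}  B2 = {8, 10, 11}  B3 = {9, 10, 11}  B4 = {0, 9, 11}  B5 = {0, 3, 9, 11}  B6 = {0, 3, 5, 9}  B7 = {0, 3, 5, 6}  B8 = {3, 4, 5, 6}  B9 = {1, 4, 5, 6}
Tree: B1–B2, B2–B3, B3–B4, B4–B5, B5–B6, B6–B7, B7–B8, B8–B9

A tree decomposition must satisfy three properties: every vertex lies in some bag; for every edge, both endpoints lie together in some bag; and for every vertex, the bags containing it form a connected subtree. Here vertex 7 appears in no bag, so the decomposition is invalid.

No — vertex 7 appears in no bag.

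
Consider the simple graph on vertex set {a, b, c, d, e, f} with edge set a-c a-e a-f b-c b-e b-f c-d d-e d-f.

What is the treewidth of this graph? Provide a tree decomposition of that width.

Treewidth 3.
Bags: B1 = {a, b, c, d}  B2 = {a, b, d, e}  B3 = {a, b, d, f}
Tree: B1–B2, B2–B3

Every bag has size at most 4, so the width is 4 − 1 = 3 and tw(G) ≤ 3. For the lower bound: the 4 vertex sets {b,c}, {a,e}, {d}, {f} are disjoint, each induces a connected subgraph, and every pair is joined by at least one edge of G. Contracting each set to a single vertex therefore yields K_{4} as a minor, and since treewidth is minor-monotone, tw(G) ≥ tw(K_{4}) = 3. Hence tw(G) = 3 exactly.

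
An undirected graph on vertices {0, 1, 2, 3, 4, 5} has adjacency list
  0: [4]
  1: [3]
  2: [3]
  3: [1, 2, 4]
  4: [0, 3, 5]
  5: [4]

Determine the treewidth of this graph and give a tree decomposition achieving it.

Treewidth 1.
One such decomposition:
Bags: B1 = {1, 3}  B2 = {3, 4}  B3 = {4, 5}  B4 = {2, 3}  B5 = {0, 4}
Tree: B1–B2, B2–B3, B1–B4, B3–B5

The largest bag has 2 vertices, giving width 1; this decomposition certifies tw(G) ≤ 1. Any graph with an edge has treewidth ≥ 1, and G has the edge 3–1. The upper and lower bounds meet at 1, so that is the treewidth.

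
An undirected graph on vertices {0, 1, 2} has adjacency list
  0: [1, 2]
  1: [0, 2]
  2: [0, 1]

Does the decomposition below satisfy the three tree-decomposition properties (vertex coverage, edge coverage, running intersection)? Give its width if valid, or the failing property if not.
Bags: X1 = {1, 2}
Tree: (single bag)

No — vertex 0 appears in no bag.

A tree decomposition must satisfy three properties: every vertex lies in some bag; for every edge, both endpoints lie together in some bag; and for every vertex, the bags containing it form a connected subtree. Here vertex 0 appears in no bag, so the decomposition is invalid.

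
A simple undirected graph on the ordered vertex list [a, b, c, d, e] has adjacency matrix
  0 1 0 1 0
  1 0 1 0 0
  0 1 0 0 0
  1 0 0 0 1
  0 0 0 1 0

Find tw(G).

1

A width-1 tree decomposition is:
Bags: B1 = {d, e}  B2 = {a, d}  B3 = {a, b}  B4 = {b, c}
Tree: B1–B2, B2–B3, B3–B4
The largest bag has 2 vertices, giving width 1; this decomposition certifies tw(G) ≤ 1. G has an edge, so its treewidth is at least 1. Hence tw(G) = 1 exactly.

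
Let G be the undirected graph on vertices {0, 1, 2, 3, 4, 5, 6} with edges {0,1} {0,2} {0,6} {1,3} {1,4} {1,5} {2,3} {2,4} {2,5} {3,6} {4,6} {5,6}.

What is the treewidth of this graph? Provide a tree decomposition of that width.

Treewidth 3.
Bags: B1 = {1, 2, 4, 6}  B2 = {1, 2, 3, 6}  B3 = {1, 2, 5, 6}  B4 = {0, 1, 2, 6}
Tree: B1–B2, B2–B3, B3–B4

Each bag holds 4 vertices, so the decomposition has width 3, which upper-bounds the treewidth. For the lower bound: the 4 vertex sets {2,4}, {3,6}, {1}, {5} are disjoint, each induces a connected subgraph, and every pair is joined by at least one edge of G. Contracting each set to a single vertex therefore yields K_{4} as a minor, and since treewidth is minor-monotone, tw(G) ≥ tw(K_{4}) = 3. Therefore the treewidth is 3.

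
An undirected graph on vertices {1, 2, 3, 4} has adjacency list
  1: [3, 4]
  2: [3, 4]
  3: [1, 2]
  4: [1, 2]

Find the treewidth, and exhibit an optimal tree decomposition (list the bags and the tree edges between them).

Treewidth 2.
One optimal decomposition is:
Bags: B1 = {1, 3, 4}  B2 = {2, 3, 4}
Tree: B1–B2

The largest bag has 3 vertices, giving width 2; this decomposition certifies tw(G) ≤ 2. The edges 3–1–4–2–3 form a cycle, so G is not a tree and its treewidth is at least 2. The upper and lower bounds meet at 2, so that is the treewidth.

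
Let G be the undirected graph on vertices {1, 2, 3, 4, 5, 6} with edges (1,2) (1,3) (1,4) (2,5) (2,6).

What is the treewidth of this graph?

1

A width-1 tree decomposition is:
Bags: B1 = {2, 6}  B2 = {1, 2}  B3 = {1, 4}  B4 = {2, 5}  B5 = {1, 3}
Tree: B1–B2, B2–B3, B2–B4, B2–B5
The largest bag has 2 vertices, giving width 1; this decomposition certifies tw(G) ≤ 1. Since G has at least one edge (e.g. 6–2), it is not an edgeless graph, so tw(G) ≥ 1. Therefore the treewidth is 1.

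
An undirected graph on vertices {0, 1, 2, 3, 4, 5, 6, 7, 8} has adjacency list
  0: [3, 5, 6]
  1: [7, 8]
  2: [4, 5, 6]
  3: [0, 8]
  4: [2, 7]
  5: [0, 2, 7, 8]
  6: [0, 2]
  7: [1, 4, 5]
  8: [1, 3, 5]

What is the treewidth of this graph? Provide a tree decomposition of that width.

The largest bag has 4 vertices, giving width 3; this decomposition certifies tw(G) ≤ 3. For the lower bound: the 4 vertex sets {1,4,7}, {2}, {5}, {0,3,6,8} are disjoint, each induces a connected subgraph, and every pair is joined by at least one edge of G. Contracting each set to a single vertex therefore yields K_{4} as a minor, and since treewidth is minor-monotone, tw(G) ≥ tw(K_{4}) = 3. Therefore the treewidth is 3.

Treewidth 3.
One such decomposition:
Bags: B1 = {1, 2, 4, 7}  B2 = {1, 2, 5, 7}  B3 = {1, 2, 5, 8}  B4 = {2, 5, 6, 8}  B5 = {0, 5, 6, 8}  B6 = {0, 3, 6, 8}
Tree: B1–B2, B2–B3, B3–B4, B4–B5, B5–B6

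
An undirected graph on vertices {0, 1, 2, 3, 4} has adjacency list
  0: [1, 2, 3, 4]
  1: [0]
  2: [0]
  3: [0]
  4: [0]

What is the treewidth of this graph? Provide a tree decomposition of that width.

Treewidth 1.
One optimal decomposition is:
Bags: B1 = {0, 4}  B2 = {0, 1}  B3 = {0, 3}  B4 = {0, 2}
Tree: B1–B2, B1–B3, B3–B4

The largest bag has 2 vertices, giving width 1; this decomposition certifies tw(G) ≤ 1. G has an edge, so its treewidth is at least 1. Hence tw(G) = 1 exactly.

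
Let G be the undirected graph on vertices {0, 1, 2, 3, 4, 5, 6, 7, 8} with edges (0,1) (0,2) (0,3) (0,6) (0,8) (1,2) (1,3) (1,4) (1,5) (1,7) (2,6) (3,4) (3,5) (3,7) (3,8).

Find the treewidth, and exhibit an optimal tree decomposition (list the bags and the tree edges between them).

Every bag has size at most 3, so the width is 3 − 1 = 2 and tw(G) ≤ 2. Conversely, {0, 3, 8} is a clique of size 3, and the vertices of any clique must share a bag in every tree decomposition; so some bag has ≥ 3 vertices and tw(G) ≥ 2. Hence tw(G) = 2 exactly.

Treewidth 2.
Bags: B1 = {1, 3, 5}  B2 = {0, 1, 3}  B3 = {0, 3, 8}  B4 = {0, 1, 2}  B5 = {0, 2, 6}  B6 = {1, 3, 7}  B7 = {1, 3, 4}
Tree: B1–B2, B2–B3, B2–B4, B4–B5, B1–B6, B2–B7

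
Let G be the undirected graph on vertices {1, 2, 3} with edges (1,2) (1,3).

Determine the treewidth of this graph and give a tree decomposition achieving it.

Each bag holds 2 vertices, so the decomposition has width 1, which upper-bounds the treewidth. Since G has at least one edge (e.g. 2–1), it is not an edgeless graph, so tw(G) ≥ 1. Therefore the treewidth is 1.

Treewidth 1.
One optimal decomposition is:
Bags: B1 = {1, 2}  B2 = {1, 3}
Tree: B1–B2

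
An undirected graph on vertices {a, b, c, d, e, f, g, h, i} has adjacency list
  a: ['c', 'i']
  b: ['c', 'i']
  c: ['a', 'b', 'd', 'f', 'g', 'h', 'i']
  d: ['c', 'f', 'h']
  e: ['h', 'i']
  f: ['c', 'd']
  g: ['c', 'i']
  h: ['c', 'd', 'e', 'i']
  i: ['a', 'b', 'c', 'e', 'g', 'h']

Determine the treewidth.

2

A width-2 tree decomposition is:
Bags: B1 = {c, h, i}  B2 = {a, c, i}  B3 = {e, h, i}  B4 = {b, c, i}  B5 = {c, g, i}  B6 = {c, d, h}  B7 = {c, d, f}
Tree: B1–B2, B1–B3, B1–B4, B1–B5, B1–B6, B6–B7
The largest bag has 3 vertices, giving width 2; this decomposition certifies tw(G) ≤ 2. Conversely, {e, h, i} is a clique of size 3, and the vertices of any clique must share a bag in every tree decomposition; so some bag has ≥ 3 vertices and tw(G) ≥ 2. The upper and lower bounds meet at 2, so that is the treewidth.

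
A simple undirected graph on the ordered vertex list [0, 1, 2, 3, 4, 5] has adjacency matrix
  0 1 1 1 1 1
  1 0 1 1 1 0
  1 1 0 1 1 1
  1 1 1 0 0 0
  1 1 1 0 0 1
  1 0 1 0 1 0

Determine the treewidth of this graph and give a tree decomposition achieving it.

Treewidth 3.
One such decomposition:
Bags: B1 = {0, 2, 4, 5}  B2 = {0, 1, 2, 4}  B3 = {0, 1, 2, 3}
Tree: B1–B2, B2–B3

The largest bag has 4 vertices, giving width 3; this decomposition certifies tw(G) ≤ 3. On the other hand G contains the 4-clique {0, 1, 2, 3}. A clique must lie in a single bag of any decomposition, so no decomposition can have width below 3. Combining the bounds, tw(G) = 3.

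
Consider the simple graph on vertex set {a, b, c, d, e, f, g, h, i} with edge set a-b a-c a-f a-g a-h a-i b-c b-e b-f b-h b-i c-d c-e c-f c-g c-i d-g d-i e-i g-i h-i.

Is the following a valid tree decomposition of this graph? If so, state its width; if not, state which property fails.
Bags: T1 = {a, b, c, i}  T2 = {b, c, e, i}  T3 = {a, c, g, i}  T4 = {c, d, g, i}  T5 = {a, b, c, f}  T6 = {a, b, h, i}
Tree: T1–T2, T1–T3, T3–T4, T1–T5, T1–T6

Yes; width 3.

Every vertex of G appears in some bag (union = {a, b, c, d, e, f, g, h, i}); every edge is covered by a bag; and for each vertex v the set of bags containing v is connected in the bag tree. The decomposition is therefore valid. The largest bag has 4 vertices, so the width is 3.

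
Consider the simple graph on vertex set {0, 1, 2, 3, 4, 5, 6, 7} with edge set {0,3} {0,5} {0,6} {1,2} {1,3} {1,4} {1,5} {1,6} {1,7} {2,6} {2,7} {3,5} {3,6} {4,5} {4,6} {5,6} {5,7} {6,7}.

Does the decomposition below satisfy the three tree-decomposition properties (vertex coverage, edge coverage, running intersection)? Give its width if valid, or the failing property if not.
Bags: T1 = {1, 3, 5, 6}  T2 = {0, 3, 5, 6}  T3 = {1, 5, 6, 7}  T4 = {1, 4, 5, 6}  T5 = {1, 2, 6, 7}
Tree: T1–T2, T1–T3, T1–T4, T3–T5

Yes; width 3.

Checking the three conditions: (i) the bags cover all of {0, 1, 2, 3, 4, 5, 6, 7}; (ii) for each edge, some bag contains both endpoints; (iii) the bags containing any fixed vertex form a subtree. All hold, so the decomposition is valid with width 4 − 1 = 3.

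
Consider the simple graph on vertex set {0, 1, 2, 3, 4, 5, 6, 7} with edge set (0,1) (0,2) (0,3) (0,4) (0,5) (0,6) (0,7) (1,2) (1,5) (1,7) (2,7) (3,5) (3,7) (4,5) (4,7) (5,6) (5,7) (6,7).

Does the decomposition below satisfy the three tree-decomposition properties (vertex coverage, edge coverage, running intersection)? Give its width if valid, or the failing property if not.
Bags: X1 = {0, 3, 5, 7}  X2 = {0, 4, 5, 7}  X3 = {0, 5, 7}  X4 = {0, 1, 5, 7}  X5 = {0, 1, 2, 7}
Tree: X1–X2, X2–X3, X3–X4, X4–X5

A tree decomposition must satisfy three properties: every vertex lies in some bag; for every edge, both endpoints lie together in some bag; and for every vertex, the bags containing it form a connected subtree. Here vertex 6 appears in no bag, so the decomposition is invalid.

No — vertex 6 appears in no bag.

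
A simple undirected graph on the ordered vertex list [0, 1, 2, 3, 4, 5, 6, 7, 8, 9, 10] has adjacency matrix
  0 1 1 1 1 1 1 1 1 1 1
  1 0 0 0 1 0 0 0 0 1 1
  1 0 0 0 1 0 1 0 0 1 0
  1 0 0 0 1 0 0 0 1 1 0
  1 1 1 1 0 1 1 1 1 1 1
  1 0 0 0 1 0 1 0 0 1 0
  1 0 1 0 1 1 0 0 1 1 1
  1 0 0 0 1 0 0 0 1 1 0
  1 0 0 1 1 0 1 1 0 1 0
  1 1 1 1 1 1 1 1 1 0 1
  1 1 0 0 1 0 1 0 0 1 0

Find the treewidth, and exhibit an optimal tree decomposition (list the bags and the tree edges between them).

Treewidth 4.
One such decomposition:
Bags: B1 = {0, 4, 7, 8, 9}  B2 = {0, 4, 6, 8, 9}  B3 = {0, 2, 4, 6, 9}  B4 = {0, 4, 6, 9, 10}  B5 = {0, 1, 4, 9, 10}  B6 = {0, 3, 4, 8, 9}  B7 = {0, 4, 5, 6, 9}
Tree: B1–B2, B2–B3, B3–B4, B4–B5, B1–B6, B2–B7

The largest bag has 5 vertices, giving width 4; this decomposition certifies tw(G) ≤ 4. For the lower bound, the 5 vertices {0, 1, 4, 9, 10} are pairwise adjacent, and any tree decomposition puts a clique entirely inside one bag — forcing width ≥ 4. Therefore the treewidth is 4.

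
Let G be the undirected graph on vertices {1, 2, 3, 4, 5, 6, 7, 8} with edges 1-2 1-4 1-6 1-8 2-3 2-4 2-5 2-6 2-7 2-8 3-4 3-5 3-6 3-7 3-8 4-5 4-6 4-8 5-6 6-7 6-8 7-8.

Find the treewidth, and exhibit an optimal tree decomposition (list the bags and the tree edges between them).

Every bag has size at most 5, so the width is 5 − 1 = 4 and tw(G) ≤ 4. Conversely, {1, 2, 4, 6, 8} is a clique of size 5, and the vertices of any clique must share a bag in every tree decomposition; so some bag has ≥ 5 vertices and tw(G) ≥ 4. Combining the bounds, tw(G) = 4.

Treewidth 4.
Bags: B1 = {2, 3, 4, 6, 8}  B2 = {2, 3, 6, 7, 8}  B3 = {1, 2, 4, 6, 8}  B4 = {2, 3, 4, 5, 6}
Tree: B1–B2, B1–B3, B1–B4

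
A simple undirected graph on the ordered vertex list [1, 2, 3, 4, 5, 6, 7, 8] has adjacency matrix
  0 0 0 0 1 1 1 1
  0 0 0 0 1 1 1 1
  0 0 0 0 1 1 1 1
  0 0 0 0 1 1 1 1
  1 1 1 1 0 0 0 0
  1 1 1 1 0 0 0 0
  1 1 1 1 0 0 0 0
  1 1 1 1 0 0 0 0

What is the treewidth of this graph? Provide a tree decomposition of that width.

Treewidth 4.
Bags: B1 = {1, 5, 6, 7, 8}  B2 = {2, 5, 6, 7, 8}  B3 = {3, 5, 6, 7, 8}  B4 = {4, 5, 6, 7, 8}
Tree: B1–B2, B2–B3, B3–B4

Each bag holds 5 vertices, so the decomposition has width 4, which upper-bounds the treewidth. For the lower bound: the 5 vertex sets {1,5}, {2,8}, {3,6}, {7}, {4} are disjoint, each induces a connected subgraph, and every pair is joined by at least one edge of G. Contracting each set to a single vertex therefore yields K_{5} as a minor, and since treewidth is minor-monotone, tw(G) ≥ tw(K_{5}) = 4. Hence tw(G) = 4 exactly.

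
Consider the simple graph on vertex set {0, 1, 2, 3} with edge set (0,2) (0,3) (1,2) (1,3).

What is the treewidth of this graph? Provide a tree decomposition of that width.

Treewidth 2.
One optimal decomposition is:
Bags: B1 = {1, 2, 3}  B2 = {0, 2, 3}
Tree: B1–B2

Each bag holds 3 vertices, so the decomposition has width 2, which upper-bounds the treewidth. Since 2–1–3–0–2 is a cycle in G, G is not acyclic. Forests are exactly the graphs of treewidth ≤ 1, so tw(G) ≥ 2. Therefore the treewidth is 2.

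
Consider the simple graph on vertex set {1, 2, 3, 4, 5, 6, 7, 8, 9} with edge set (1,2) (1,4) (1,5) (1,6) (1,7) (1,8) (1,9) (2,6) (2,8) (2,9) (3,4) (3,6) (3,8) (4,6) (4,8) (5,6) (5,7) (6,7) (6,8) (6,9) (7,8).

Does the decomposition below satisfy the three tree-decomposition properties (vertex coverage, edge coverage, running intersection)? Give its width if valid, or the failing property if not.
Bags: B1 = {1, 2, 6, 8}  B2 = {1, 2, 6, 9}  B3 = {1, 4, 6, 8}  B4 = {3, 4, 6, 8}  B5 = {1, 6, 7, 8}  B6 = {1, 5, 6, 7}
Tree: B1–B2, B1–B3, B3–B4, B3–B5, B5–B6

Checking the three conditions: (i) the bags cover all of {1, 2, 3, 4, 5, 6, 7, 8, 9}; (ii) for each edge, some bag contains both endpoints; (iii) the bags containing any fixed vertex form a subtree. All hold, so the decomposition is valid with width 4 − 1 = 3.

Yes; width 3.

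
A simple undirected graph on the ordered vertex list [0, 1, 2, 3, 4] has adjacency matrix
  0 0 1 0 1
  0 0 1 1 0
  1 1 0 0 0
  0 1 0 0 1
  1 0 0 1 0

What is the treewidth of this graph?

A width-2 tree decomposition is:
Bags: B1 = {0, 1, 2}  B2 = {0, 1, 4}  B3 = {1, 3, 4}
Tree: B1–B2, B2–B3
Each bag holds 3 vertices, so the decomposition has width 2, which upper-bounds the treewidth. The edges 1–2–0–4–3–1 form a cycle, so G is not a tree and its treewidth is at least 2. Combining the bounds, tw(G) = 2.

2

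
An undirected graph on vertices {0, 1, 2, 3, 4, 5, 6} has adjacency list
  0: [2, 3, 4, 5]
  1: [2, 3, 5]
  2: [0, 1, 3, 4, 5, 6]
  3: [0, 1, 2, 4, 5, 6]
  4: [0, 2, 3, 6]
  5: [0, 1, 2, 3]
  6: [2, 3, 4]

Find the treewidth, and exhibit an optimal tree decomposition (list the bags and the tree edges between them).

Treewidth 3.
One such decomposition:
Bags: B1 = {0, 2, 3, 5}  B2 = {0, 2, 3, 4}  B3 = {2, 3, 4, 6}  B4 = {1, 2, 3, 5}
Tree: B1–B2, B2–B3, B1–B4

Each bag holds 4 vertices, so the decomposition has width 3, which upper-bounds the treewidth. Conversely, {0, 2, 3, 4} is a clique of size 4, and the vertices of any clique must share a bag in every tree decomposition; so some bag has ≥ 4 vertices and tw(G) ≥ 3. Hence tw(G) = 3 exactly.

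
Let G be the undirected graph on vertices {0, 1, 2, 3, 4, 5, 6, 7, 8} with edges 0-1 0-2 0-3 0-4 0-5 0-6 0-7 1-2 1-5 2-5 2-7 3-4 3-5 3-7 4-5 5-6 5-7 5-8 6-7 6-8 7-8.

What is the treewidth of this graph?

3

A width-3 tree decomposition is:
Bags: B1 = {0, 2, 5, 7}  B2 = {0, 1, 2, 5}  B3 = {0, 5, 6, 7}  B4 = {5, 6, 7, 8}  B5 = {0, 3, 5, 7}  B6 = {0, 3, 4, 5}
Tree: B1–B2, B1–B3, B3–B4, B3–B5, B5–B6
Every bag has size at most 4, so the width is 4 − 1 = 3 and tw(G) ≤ 3. Conversely, {0, 1, 2, 5} is a clique of size 4, and the vertices of any clique must share a bag in every tree decomposition; so some bag has ≥ 4 vertices and tw(G) ≥ 3. The upper and lower bounds meet at 3, so that is the treewidth.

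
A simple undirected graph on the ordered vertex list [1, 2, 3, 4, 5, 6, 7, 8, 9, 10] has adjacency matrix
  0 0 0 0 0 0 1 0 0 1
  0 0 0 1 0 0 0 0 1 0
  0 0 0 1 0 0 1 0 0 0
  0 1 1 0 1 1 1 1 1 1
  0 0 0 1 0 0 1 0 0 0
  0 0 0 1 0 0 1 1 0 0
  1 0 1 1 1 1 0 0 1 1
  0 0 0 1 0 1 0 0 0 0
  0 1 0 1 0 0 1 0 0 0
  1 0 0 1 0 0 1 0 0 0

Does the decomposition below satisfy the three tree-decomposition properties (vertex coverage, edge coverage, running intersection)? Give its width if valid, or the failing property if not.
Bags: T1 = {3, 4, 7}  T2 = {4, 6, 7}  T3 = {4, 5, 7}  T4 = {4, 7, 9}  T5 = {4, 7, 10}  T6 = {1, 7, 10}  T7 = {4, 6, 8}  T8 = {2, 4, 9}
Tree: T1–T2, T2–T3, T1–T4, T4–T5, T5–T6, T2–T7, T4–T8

Every vertex of G appears in some bag (union = {1, 2, 3, 4, 5, 6, 7, 8, 9, 10}); every edge is covered by a bag; and for each vertex v the set of bags containing v is connected in the bag tree. The decomposition is therefore valid. The largest bag has 3 vertices, so the width is 2.

Yes; width 2.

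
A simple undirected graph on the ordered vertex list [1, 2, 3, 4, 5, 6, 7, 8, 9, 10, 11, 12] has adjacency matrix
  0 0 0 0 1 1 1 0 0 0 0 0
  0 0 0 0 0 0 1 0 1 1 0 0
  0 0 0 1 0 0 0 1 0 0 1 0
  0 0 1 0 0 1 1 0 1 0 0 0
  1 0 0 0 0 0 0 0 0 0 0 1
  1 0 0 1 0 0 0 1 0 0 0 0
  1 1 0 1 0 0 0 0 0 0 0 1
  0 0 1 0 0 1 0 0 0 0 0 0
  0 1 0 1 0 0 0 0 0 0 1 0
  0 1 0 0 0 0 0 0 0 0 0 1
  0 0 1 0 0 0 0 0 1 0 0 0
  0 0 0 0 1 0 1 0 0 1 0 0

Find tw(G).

3

A width-3 tree decomposition is:
Bags: B1 = {1, 5, 10, 12}  B2 = {1, 7, 10, 12}  B3 = {1, 2, 7, 10}  B4 = {1, 2, 6, 7}  B5 = {2, 4, 6, 7}  B6 = {2, 4, 6, 9}  B7 = {4, 6, 8, 9}  B8 = {3, 4, 8, 9}  B9 = {3, 8, 9, 11}
Tree: B1–B2, B2–B3, B3–B4, B4–B5, B5–B6, B6–B7, B7–B8, B8–B9
Each bag holds 4 vertices, so the decomposition has width 3, which upper-bounds the treewidth. For the lower bound: the 4 vertex sets {5,10,12}, {1}, {7}, {2,4,6,9} are disjoint, each induces a connected subgraph, and every pair is joined by at least one edge of G. Contracting each set to a single vertex therefore yields K_{4} as a minor, and since treewidth is minor-monotone, tw(G) ≥ tw(K_{4}) = 3. Therefore the treewidth is 3.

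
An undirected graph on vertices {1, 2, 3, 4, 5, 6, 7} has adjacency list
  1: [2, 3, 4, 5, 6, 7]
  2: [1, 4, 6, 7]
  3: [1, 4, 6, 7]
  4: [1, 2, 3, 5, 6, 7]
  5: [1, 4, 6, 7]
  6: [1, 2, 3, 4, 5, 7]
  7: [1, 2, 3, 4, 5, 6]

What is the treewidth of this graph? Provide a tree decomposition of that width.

Every bag has size at most 5, so the width is 5 − 1 = 4 and tw(G) ≤ 4. For the lower bound, the 5 vertices {1, 2, 4, 6, 7} are pairwise adjacent, and any tree decomposition puts a clique entirely inside one bag — forcing width ≥ 4. Combining the bounds, tw(G) = 4.

Treewidth 4.
One optimal decomposition is:
Bags: B1 = {1, 2, 4, 6, 7}  B2 = {1, 4, 5, 6, 7}  B3 = {1, 3, 4, 6, 7}
Tree: B1–B2, B1–B3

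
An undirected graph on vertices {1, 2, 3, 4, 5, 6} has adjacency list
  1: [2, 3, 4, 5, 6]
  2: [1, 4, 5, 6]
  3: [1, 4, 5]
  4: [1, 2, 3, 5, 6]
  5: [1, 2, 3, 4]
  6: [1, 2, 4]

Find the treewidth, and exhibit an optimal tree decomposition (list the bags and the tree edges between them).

Treewidth 3.
Bags: B1 = {1, 3, 4, 5}  B2 = {1, 2, 4, 5}  B3 = {1, 2, 4, 6}
Tree: B1–B2, B2–B3

Each bag holds 4 vertices, so the decomposition has width 3, which upper-bounds the treewidth. On the other hand G contains the 4-clique {1, 2, 4, 5}. A clique must lie in a single bag of any decomposition, so no decomposition can have width below 3. Hence tw(G) = 3 exactly.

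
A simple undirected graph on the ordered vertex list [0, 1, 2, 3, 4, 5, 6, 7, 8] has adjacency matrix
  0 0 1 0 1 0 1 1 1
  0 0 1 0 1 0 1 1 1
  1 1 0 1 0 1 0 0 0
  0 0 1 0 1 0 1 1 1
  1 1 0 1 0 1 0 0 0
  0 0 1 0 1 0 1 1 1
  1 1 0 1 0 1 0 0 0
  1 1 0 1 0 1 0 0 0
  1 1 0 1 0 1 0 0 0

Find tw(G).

A width-4 tree decomposition is:
Bags: B1 = {0, 1, 3, 5, 6}  B2 = {0, 1, 2, 3, 5}  B3 = {0, 1, 3, 4, 5}  B4 = {0, 1, 3, 5, 8}  B5 = {0, 1, 3, 5, 7}
Tree: B1–B2, B2–B3, B3–B4, B4–B5
Each bag holds 5 vertices, so the decomposition has width 4, which upper-bounds the treewidth. For the lower bound: the 5 vertex sets {5,6}, {0,2}, {3,4}, {1}, {8} are disjoint, each induces a connected subgraph, and every pair is joined by at least one edge of G. Contracting each set to a single vertex therefore yields K_{5} as a minor, and since treewidth is minor-monotone, tw(G) ≥ tw(K_{5}) = 4. Combining the bounds, tw(G) = 4.

4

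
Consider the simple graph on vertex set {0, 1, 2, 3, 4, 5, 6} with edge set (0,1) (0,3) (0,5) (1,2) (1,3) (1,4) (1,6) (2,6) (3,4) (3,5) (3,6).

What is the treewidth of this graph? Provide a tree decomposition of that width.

The largest bag has 3 vertices, giving width 2; this decomposition certifies tw(G) ≤ 2. Conversely, {1, 2, 6} is a clique of size 3, and the vertices of any clique must share a bag in every tree decomposition; so some bag has ≥ 3 vertices and tw(G) ≥ 2. Hence tw(G) = 2 exactly.

Treewidth 2.
One optimal decomposition is:
Bags: B1 = {1, 3, 4}  B2 = {0, 1, 3}  B3 = {1, 3, 6}  B4 = {0, 3, 5}  B5 = {1, 2, 6}
Tree: B1–B2, B1–B3, B2–B4, B3–B5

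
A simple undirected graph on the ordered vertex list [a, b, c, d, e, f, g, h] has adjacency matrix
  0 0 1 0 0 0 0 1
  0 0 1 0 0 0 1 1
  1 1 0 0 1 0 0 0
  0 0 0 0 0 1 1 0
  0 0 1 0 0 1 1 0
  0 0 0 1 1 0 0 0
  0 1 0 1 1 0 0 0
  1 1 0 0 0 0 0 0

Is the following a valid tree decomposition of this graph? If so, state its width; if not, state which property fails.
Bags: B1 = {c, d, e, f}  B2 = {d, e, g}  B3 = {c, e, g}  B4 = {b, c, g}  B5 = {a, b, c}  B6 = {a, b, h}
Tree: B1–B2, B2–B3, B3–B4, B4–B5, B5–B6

No — bags containing vertex c are not connected in the tree.

A tree decomposition must satisfy three properties: every vertex lies in some bag; for every edge, both endpoints lie together in some bag; and for every vertex, the bags containing it form a connected subtree. Here bags containing vertex c are not connected in the tree, so the decomposition is invalid.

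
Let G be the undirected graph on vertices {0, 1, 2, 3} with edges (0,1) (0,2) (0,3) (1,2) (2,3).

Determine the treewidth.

2

A width-2 tree decomposition is:
Bags: B1 = {0, 1, 2}  B2 = {0, 2, 3}
Tree: B1–B2
Every bag has size at most 3, so the width is 3 − 1 = 2 and tw(G) ≤ 2. On the other hand G contains the 3-clique {0, 1, 2}. A clique must lie in a single bag of any decomposition, so no decomposition can have width below 2. The upper and lower bounds meet at 2, so that is the treewidth.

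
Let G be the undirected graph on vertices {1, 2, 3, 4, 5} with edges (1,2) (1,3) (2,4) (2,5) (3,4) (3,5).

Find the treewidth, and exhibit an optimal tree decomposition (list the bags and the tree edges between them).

The largest bag has 3 vertices, giving width 2; this decomposition certifies tw(G) ≤ 2. For the lower bound, G contains the cycle 4–2–5–3–4, so G is not a forest; only forests have treewidth ≤ 1, hence tw(G) ≥ 2. The upper and lower bounds meet at 2, so that is the treewidth.

Treewidth 2.
Bags: B1 = {2, 3, 4}  B2 = {2, 3, 5}  B3 = {1, 2, 3}
Tree: B1–B2, B2–B3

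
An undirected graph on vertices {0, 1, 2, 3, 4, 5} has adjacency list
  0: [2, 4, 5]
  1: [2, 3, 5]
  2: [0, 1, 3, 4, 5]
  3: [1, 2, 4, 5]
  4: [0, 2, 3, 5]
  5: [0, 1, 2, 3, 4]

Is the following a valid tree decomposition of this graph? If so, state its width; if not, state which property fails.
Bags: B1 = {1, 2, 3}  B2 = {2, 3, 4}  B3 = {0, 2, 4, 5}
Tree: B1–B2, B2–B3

A tree decomposition must satisfy three properties: every vertex lies in some bag; for every edge, both endpoints lie together in some bag; and for every vertex, the bags containing it form a connected subtree. Here edge (5,3) lies in no bag, so the decomposition is invalid.

No — edge (5,3) lies in no bag.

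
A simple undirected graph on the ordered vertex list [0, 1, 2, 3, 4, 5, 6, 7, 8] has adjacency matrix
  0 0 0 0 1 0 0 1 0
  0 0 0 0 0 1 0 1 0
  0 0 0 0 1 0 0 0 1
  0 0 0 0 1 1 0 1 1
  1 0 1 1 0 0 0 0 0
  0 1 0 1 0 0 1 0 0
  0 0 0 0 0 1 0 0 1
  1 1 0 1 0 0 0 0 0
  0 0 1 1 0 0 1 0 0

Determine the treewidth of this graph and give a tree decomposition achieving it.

Treewidth 3.
One such decomposition:
Bags: B1 = {2, 5, 6, 8}  B2 = {2, 3, 5, 8}  B3 = {2, 3, 4, 5}  B4 = {1, 3, 4, 5}  B5 = {1, 3, 4, 7}  B6 = {0, 1, 4, 7}
Tree: B1–B2, B2–B3, B3–B4, B4–B5, B5–B6

The largest bag has 4 vertices, giving width 3; this decomposition certifies tw(G) ≤ 3. For the lower bound: the 4 vertex sets {2,6,8}, {5}, {3}, {0,1,4,7} are disjoint, each induces a connected subgraph, and every pair is joined by at least one edge of G. Contracting each set to a single vertex therefore yields K_{4} as a minor, and since treewidth is minor-monotone, tw(G) ≥ tw(K_{4}) = 3. Combining the bounds, tw(G) = 3.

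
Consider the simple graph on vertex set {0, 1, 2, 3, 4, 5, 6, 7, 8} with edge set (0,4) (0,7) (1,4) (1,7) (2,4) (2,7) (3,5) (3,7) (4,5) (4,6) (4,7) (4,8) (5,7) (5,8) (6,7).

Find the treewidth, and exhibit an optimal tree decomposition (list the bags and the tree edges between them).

Every bag has size at most 3, so the width is 3 − 1 = 2 and tw(G) ≤ 2. Conversely, {3, 5, 7} is a clique of size 3, and the vertices of any clique must share a bag in every tree decomposition; so some bag has ≥ 3 vertices and tw(G) ≥ 2. The upper and lower bounds meet at 2, so that is the treewidth.

Treewidth 2.
One optimal decomposition is:
Bags: B1 = {1, 4, 7}  B2 = {4, 5, 7}  B3 = {3, 5, 7}  B4 = {4, 6, 7}  B5 = {2, 4, 7}  B6 = {0, 4, 7}  B7 = {4, 5, 8}
Tree: B1–B2, B2–B3, B2–B4, B1–B5, B1–B6, B2–B7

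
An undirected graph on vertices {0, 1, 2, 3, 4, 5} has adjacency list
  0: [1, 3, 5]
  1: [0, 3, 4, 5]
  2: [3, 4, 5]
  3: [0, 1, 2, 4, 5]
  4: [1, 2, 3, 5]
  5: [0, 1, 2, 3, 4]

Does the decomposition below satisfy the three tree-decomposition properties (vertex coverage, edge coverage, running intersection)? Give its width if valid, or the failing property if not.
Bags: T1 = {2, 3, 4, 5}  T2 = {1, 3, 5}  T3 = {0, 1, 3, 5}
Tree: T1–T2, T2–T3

A tree decomposition must satisfy three properties: every vertex lies in some bag; for every edge, both endpoints lie together in some bag; and for every vertex, the bags containing it form a connected subtree. Here edge (4,1) lies in no bag, so the decomposition is invalid.

No — edge (4,1) lies in no bag.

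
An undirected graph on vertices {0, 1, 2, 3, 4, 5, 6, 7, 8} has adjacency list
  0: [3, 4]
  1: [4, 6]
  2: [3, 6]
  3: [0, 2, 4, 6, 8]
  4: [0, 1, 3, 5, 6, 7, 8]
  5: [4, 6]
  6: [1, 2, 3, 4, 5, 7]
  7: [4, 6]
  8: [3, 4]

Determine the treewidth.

2

A width-2 tree decomposition is:
Bags: B1 = {0, 3, 4}  B2 = {3, 4, 6}  B3 = {3, 4, 8}  B4 = {4, 5, 6}  B5 = {2, 3, 6}  B6 = {1, 4, 6}  B7 = {4, 6, 7}
Tree: B1–B2, B2–B3, B2–B4, B2–B5, B2–B6, B6–B7
The largest bag has 3 vertices, giving width 2; this decomposition certifies tw(G) ≤ 2. Conversely, {2, 3, 6} is a clique of size 3, and the vertices of any clique must share a bag in every tree decomposition; so some bag has ≥ 3 vertices and tw(G) ≥ 2. Hence tw(G) = 2 exactly.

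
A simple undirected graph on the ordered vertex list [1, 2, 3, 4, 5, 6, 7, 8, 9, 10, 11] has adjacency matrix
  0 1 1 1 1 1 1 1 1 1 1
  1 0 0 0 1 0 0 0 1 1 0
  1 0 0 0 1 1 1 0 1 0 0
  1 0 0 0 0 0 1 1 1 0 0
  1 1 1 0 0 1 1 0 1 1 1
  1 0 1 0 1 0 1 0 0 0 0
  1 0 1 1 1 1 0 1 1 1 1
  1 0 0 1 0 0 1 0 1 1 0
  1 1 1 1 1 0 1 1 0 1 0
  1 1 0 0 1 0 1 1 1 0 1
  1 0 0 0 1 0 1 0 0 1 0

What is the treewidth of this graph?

A width-4 tree decomposition is:
Bags: B1 = {1, 7, 8, 9, 10}  B2 = {1, 5, 7, 9, 10}  B3 = {1, 5, 7, 10, 11}  B4 = {1, 3, 5, 7, 9}  B5 = {1, 4, 7, 8, 9}  B6 = {1, 3, 5, 6, 7}  B7 = {1, 2, 5, 9, 10}
Tree: B1–B2, B2–B3, B2–B4, B1–B5, B4–B6, B2–B7
Each bag holds 5 vertices, so the decomposition has width 4, which upper-bounds the treewidth. For the lower bound, the 5 vertices {1, 2, 5, 9, 10} are pairwise adjacent, and any tree decomposition puts a clique entirely inside one bag — forcing width ≥ 4. Therefore the treewidth is 4.

4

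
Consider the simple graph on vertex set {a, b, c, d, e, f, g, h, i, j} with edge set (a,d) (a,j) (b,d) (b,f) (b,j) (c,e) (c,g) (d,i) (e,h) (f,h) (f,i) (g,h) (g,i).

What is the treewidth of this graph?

2

A width-2 tree decomposition is:
Bags: B1 = {c, e, h}  B2 = {c, g, h}  B3 = {f, g, h}  B4 = {f, g, i}  B5 = {b, f, i}  B6 = {b, d, i}  B7 = {b, d, j}  B8 = {a, d, j}
Tree: B1–B2, B2–B3, B3–B4, B4–B5, B5–B6, B6–B7, B7–B8
The largest bag has 3 vertices, giving width 2; this decomposition certifies tw(G) ≤ 2. The edges e–c–g–h–e form a cycle, so G is not a tree and its treewidth is at least 2. The upper and lower bounds meet at 2, so that is the treewidth.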